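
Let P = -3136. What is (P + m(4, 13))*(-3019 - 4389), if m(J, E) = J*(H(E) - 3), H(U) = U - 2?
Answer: 22994432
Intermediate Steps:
H(U) = -2 + U
m(J, E) = J*(-5 + E) (m(J, E) = J*((-2 + E) - 3) = J*(-5 + E))
(P + m(4, 13))*(-3019 - 4389) = (-3136 + 4*(-5 + 13))*(-3019 - 4389) = (-3136 + 4*8)*(-7408) = (-3136 + 32)*(-7408) = -3104*(-7408) = 22994432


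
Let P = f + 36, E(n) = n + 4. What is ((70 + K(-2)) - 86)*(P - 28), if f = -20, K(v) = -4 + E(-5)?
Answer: 252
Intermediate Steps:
E(n) = 4 + n
K(v) = -5 (K(v) = -4 + (4 - 5) = -4 - 1 = -5)
P = 16 (P = -20 + 36 = 16)
((70 + K(-2)) - 86)*(P - 28) = ((70 - 5) - 86)*(16 - 28) = (65 - 86)*(-12) = -21*(-12) = 252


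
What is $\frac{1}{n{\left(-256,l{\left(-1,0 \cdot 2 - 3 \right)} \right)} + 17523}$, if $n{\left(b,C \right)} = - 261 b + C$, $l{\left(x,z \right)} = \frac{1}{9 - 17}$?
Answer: $\frac{8}{674711} \approx 1.1857 \cdot 10^{-5}$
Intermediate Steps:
$l{\left(x,z \right)} = - \frac{1}{8}$ ($l{\left(x,z \right)} = \frac{1}{-8} = - \frac{1}{8}$)
$n{\left(b,C \right)} = C - 261 b$
$\frac{1}{n{\left(-256,l{\left(-1,0 \cdot 2 - 3 \right)} \right)} + 17523} = \frac{1}{\left(- \frac{1}{8} - -66816\right) + 17523} = \frac{1}{\left(- \frac{1}{8} + 66816\right) + 17523} = \frac{1}{\frac{534527}{8} + 17523} = \frac{1}{\frac{674711}{8}} = \frac{8}{674711}$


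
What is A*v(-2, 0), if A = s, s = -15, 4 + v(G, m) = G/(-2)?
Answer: 45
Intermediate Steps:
v(G, m) = -4 - G/2 (v(G, m) = -4 + G/(-2) = -4 + G*(-1/2) = -4 - G/2)
A = -15
A*v(-2, 0) = -15*(-4 - 1/2*(-2)) = -15*(-4 + 1) = -15*(-3) = 45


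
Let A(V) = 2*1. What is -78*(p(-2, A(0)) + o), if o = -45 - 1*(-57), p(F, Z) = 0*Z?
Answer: -936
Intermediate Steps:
A(V) = 2
p(F, Z) = 0
o = 12 (o = -45 + 57 = 12)
-78*(p(-2, A(0)) + o) = -78*(0 + 12) = -78*12 = -936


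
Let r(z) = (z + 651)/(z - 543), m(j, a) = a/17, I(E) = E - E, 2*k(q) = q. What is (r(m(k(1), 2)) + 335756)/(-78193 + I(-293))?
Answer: -3098681055/721643197 ≈ -4.2939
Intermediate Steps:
k(q) = q/2
I(E) = 0
m(j, a) = a/17 (m(j, a) = a*(1/17) = a/17)
r(z) = (651 + z)/(-543 + z)
(r(m(k(1), 2)) + 335756)/(-78193 + I(-293)) = ((651 + (1/17)*2)/(-543 + (1/17)*2) + 335756)/(-78193 + 0) = ((651 + 2/17)/(-543 + 2/17) + 335756)/(-78193) = ((11069/17)/(-9229/17) + 335756)*(-1/78193) = (-17/9229*11069/17 + 335756)*(-1/78193) = (-11069/9229 + 335756)*(-1/78193) = (3098681055/9229)*(-1/78193) = -3098681055/721643197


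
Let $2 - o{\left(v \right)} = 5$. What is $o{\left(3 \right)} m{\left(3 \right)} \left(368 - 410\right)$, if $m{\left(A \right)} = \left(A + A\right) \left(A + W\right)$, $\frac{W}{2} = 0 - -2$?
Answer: $5292$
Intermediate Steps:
$W = 4$ ($W = 2 \left(0 - -2\right) = 2 \left(0 + 2\right) = 2 \cdot 2 = 4$)
$m{\left(A \right)} = 2 A \left(4 + A\right)$ ($m{\left(A \right)} = \left(A + A\right) \left(A + 4\right) = 2 A \left(4 + A\right)$)
$o{\left(v \right)} = -3$ ($o{\left(v \right)} = 2 - 5 = -3$)
$o{\left(3 \right)} m{\left(3 \right)} \left(368 - 410\right) = - 3 \cdot 2 \cdot 3 \left(4 + 3\right) \left(368 - 410\right) = - 3 \cdot 2 \cdot 3 \cdot 7 \left(-42\right) = \left(-3\right) 42 \left(-42\right) = \left(-126\right) \left(-42\right) = 5292$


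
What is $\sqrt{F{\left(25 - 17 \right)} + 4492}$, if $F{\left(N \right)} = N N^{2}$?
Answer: $6 \sqrt{139} \approx 70.739$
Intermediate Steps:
$F{\left(N \right)} = N^{3}$
$\sqrt{F{\left(25 - 17 \right)} + 4492} = \sqrt{\left(25 - 17\right)^{3} + 4492} = \sqrt{8^{3} + 4492} = \sqrt{512 + 4492} = \sqrt{5004} = 6 \sqrt{139}$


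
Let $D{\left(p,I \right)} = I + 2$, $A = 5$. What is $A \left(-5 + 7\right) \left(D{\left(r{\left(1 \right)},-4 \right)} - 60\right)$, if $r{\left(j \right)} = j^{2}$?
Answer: $-620$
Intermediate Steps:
$D{\left(p,I \right)} = 2 + I$
$A \left(-5 + 7\right) \left(D{\left(r{\left(1 \right)},-4 \right)} - 60\right) = 5 \left(-5 + 7\right) \left(\left(2 - 4\right) - 60\right) = 5 \cdot 2 \left(-2 - 60\right) = 10 \left(-62\right) = -620$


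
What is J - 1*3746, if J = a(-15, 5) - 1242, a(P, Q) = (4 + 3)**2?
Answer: -4939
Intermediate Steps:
a(P, Q) = 49 (a(P, Q) = 7**2 = 49)
J = -1193 (J = 49 - 1242 = -1193)
J - 1*3746 = -1193 - 1*3746 = -1193 - 3746 = -4939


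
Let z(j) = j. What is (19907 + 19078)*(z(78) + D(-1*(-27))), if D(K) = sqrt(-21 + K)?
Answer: 3040830 + 38985*sqrt(6) ≈ 3.1363e+6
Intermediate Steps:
(19907 + 19078)*(z(78) + D(-1*(-27))) = (19907 + 19078)*(78 + sqrt(-21 - 1*(-27))) = 38985*(78 + sqrt(-21 + 27)) = 38985*(78 + sqrt(6)) = 3040830 + 38985*sqrt(6)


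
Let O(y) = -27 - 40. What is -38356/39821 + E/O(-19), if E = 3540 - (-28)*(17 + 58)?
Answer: -227160292/2668007 ≈ -85.142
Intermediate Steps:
O(y) = -67
E = 5640 (E = 3540 - (-28)*75 = 3540 - 1*(-2100) = 3540 + 2100 = 5640)
-38356/39821 + E/O(-19) = -38356/39821 + 5640/(-67) = -38356*1/39821 + 5640*(-1/67) = -38356/39821 - 5640/67 = -227160292/2668007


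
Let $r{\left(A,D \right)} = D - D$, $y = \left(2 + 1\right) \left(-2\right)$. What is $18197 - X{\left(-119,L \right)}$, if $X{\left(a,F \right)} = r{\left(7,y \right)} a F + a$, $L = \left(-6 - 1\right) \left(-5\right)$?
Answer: $18316$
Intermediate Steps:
$y = -6$ ($y = 3 \left(-2\right) = -6$)
$r{\left(A,D \right)} = 0$
$L = 35$ ($L = \left(-7\right) \left(-5\right) = 35$)
$X{\left(a,F \right)} = a$ ($X{\left(a,F \right)} = 0 a F + a = 0 F + a = 0 + a = a$)
$18197 - X{\left(-119,L \right)} = 18197 - -119 = 18197 + 119 = 18316$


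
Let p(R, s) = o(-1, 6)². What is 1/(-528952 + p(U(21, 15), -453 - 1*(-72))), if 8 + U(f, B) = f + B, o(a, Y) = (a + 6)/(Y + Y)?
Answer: -144/76169063 ≈ -1.8905e-6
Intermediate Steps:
o(a, Y) = (6 + a)/(2*Y) (o(a, Y) = (6 + a)/((2*Y)) = (6 + a)*(1/(2*Y)) = (6 + a)/(2*Y))
U(f, B) = -8 + B + f (U(f, B) = -8 + (f + B) = -8 + (B + f) = -8 + B + f)
p(R, s) = 25/144 (p(R, s) = ((½)*(6 - 1)/6)² = ((½)*(⅙)*5)² = (5/12)² = 25/144)
1/(-528952 + p(U(21, 15), -453 - 1*(-72))) = 1/(-528952 + 25/144) = 1/(-76169063/144) = -144/76169063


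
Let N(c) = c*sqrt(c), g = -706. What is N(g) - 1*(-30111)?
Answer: 30111 - 706*I*sqrt(706) ≈ 30111.0 - 18759.0*I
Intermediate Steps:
N(c) = c**(3/2)
N(g) - 1*(-30111) = (-706)**(3/2) - 1*(-30111) = -706*I*sqrt(706) + 30111 = 30111 - 706*I*sqrt(706)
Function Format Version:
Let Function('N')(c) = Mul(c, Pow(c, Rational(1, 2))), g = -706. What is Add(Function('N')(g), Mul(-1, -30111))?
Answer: Add(30111, Mul(-706, I, Pow(706, Rational(1, 2)))) ≈ Add(30111., Mul(-18759., I))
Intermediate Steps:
Function('N')(c) = Pow(c, Rational(3, 2))
Add(Function('N')(g), Mul(-1, -30111)) = Add(Pow(-706, Rational(3, 2)), Mul(-1, -30111)) = Add(Mul(-706, I, Pow(706, Rational(1, 2))), 30111) = Add(30111, Mul(-706, I, Pow(706, Rational(1, 2))))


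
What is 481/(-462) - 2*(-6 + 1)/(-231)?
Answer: -167/154 ≈ -1.0844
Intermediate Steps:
481/(-462) - 2*(-6 + 1)/(-231) = 481*(-1/462) - 2*(-5)*(-1/231) = -481/462 + 10*(-1/231) = -481/462 - 10/231 = -167/154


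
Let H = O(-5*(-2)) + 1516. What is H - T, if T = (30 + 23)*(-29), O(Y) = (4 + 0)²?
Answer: 3069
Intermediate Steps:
O(Y) = 16 (O(Y) = 4² = 16)
T = -1537 (T = 53*(-29) = -1537)
H = 1532 (H = 16 + 1516 = 1532)
H - T = 1532 - 1*(-1537) = 1532 + 1537 = 3069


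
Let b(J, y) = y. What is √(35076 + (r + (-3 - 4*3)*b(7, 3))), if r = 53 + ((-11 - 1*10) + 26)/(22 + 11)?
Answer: √38206641/33 ≈ 187.31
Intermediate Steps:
r = 1754/33 (r = 53 + ((-11 - 10) + 26)/33 = 53 + (-21 + 26)*(1/33) = 53 + 5*(1/33) = 53 + 5/33 = 1754/33 ≈ 53.151)
√(35076 + (r + (-3 - 4*3)*b(7, 3))) = √(35076 + (1754/33 + (-3 - 4*3)*3)) = √(35076 + (1754/33 + (-3 - 12)*3)) = √(35076 + (1754/33 - 15*3)) = √(35076 + (1754/33 - 45)) = √(35076 + 269/33) = √(1157777/33) = √38206641/33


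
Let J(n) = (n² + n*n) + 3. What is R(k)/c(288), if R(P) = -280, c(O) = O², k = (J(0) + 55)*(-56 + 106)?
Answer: -35/10368 ≈ -0.0033758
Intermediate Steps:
J(n) = 3 + 2*n² (J(n) = (n² + n²) + 3 = 2*n² + 3 = 3 + 2*n²)
k = 2900 (k = ((3 + 2*0²) + 55)*(-56 + 106) = ((3 + 2*0) + 55)*50 = ((3 + 0) + 55)*50 = (3 + 55)*50 = 58*50 = 2900)
R(k)/c(288) = -280/(288²) = -280/82944 = -280*1/82944 = -35/10368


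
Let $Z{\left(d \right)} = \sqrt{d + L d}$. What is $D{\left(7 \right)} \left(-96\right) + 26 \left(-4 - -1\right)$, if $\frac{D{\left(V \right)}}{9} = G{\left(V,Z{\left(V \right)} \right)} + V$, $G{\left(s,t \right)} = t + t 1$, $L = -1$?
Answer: $-6126$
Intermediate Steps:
$Z{\left(d \right)} = 0$ ($Z{\left(d \right)} = \sqrt{d - d} = \sqrt{0} = 0$)
$G{\left(s,t \right)} = 2 t$ ($G{\left(s,t \right)} = t + t = 2 t$)
$D{\left(V \right)} = 9 V$ ($D{\left(V \right)} = 9 \left(2 \cdot 0 + V\right) = 9 \left(0 + V\right) = 9 V$)
$D{\left(7 \right)} \left(-96\right) + 26 \left(-4 - -1\right) = 9 \cdot 7 \left(-96\right) + 26 \left(-4 - -1\right) = 63 \left(-96\right) + 26 \left(-4 + 1\right) = -6048 + 26 \left(-3\right) = -6048 - 78 = -6126$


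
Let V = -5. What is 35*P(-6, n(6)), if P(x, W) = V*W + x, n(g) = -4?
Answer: 490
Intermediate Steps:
P(x, W) = x - 5*W (P(x, W) = -5*W + x = x - 5*W)
35*P(-6, n(6)) = 35*(-6 - 5*(-4)) = 35*(-6 + 20) = 35*14 = 490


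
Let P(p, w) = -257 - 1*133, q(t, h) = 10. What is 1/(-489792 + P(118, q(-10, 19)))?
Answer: -1/490182 ≈ -2.0401e-6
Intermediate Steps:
P(p, w) = -390 (P(p, w) = -257 - 133 = -390)
1/(-489792 + P(118, q(-10, 19))) = 1/(-489792 - 390) = 1/(-490182) = -1/490182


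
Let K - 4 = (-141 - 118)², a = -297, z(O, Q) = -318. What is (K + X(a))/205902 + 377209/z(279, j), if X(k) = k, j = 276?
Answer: -12941141489/10912806 ≈ -1185.9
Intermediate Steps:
K = 67085 (K = 4 + (-141 - 118)² = 4 + (-259)² = 4 + 67081 = 67085)
(K + X(a))/205902 + 377209/z(279, j) = (67085 - 297)/205902 + 377209/(-318) = 66788*(1/205902) + 377209*(-1/318) = 33394/102951 - 377209/318 = -12941141489/10912806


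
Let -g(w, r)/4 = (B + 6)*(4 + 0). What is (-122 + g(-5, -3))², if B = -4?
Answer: 23716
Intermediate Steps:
g(w, r) = -32 (g(w, r) = -4*(-4 + 6)*(4 + 0) = -8*4 = -4*8 = -32)
(-122 + g(-5, -3))² = (-122 - 32)² = (-154)² = 23716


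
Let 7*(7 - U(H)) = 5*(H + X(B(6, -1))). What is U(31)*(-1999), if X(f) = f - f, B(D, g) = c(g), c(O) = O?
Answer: 211894/7 ≈ 30271.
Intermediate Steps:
B(D, g) = g
X(f) = 0
U(H) = 7 - 5*H/7 (U(H) = 7 - 5*(H + 0)/7 = 7 - 5*H/7)
U(31)*(-1999) = (7 - 5/7*31)*(-1999) = (7 - 155/7)*(-1999) = -106/7*(-1999) = 211894/7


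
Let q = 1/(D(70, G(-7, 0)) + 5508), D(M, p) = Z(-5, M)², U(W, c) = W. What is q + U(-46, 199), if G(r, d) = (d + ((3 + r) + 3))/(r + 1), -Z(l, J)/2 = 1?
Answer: -253551/5512 ≈ -46.000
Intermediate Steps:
Z(l, J) = -2 (Z(l, J) = -2*1 = -2)
G(r, d) = (6 + d + r)/(1 + r) (G(r, d) = (d + (6 + r))/(1 + r) = (6 + d + r)/(1 + r))
D(M, p) = 4 (D(M, p) = (-2)² = 4)
q = 1/5512 (q = 1/(4 + 5508) = 1/5512 ≈ 0.00018142)
q + U(-46, 199) = 1/5512 - 46 = -253551/5512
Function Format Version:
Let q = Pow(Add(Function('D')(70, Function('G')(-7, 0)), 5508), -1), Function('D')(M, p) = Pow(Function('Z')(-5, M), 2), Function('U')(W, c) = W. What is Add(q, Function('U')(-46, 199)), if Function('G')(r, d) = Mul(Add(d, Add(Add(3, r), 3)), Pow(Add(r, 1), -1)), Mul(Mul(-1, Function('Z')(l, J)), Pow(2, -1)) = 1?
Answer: Rational(-253551, 5512) ≈ -46.000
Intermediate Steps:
Function('Z')(l, J) = -2 (Function('Z')(l, J) = Mul(-2, 1) = -2)
Function('G')(r, d) = Mul(Pow(Add(1, r), -1), Add(6, d, r)) (Function('G')(r, d) = Mul(Add(d, Add(6, r)), Pow(Add(1, r), -1)) = Mul(Add(6, d, r), Pow(Add(1, r), -1)) = Mul(Pow(Add(1, r), -1), Add(6, d, r)))
Function('D')(M, p) = 4 (Function('D')(M, p) = Pow(-2, 2) = 4)
q = Rational(1, 5512) (q = Pow(Add(4, 5508), -1) = Pow(5512, -1) = Rational(1, 5512) ≈ 0.00018142)
Add(q, Function('U')(-46, 199)) = Add(Rational(1, 5512), -46) = Rational(-253551, 5512)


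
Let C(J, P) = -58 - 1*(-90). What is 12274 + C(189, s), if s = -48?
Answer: 12306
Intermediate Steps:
C(J, P) = 32 (C(J, P) = -58 + 90 = 32)
12274 + C(189, s) = 12274 + 32 = 12306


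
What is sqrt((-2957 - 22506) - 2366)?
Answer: I*sqrt(27829) ≈ 166.82*I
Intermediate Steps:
sqrt((-2957 - 22506) - 2366) = sqrt(-25463 - 2366) = sqrt(-27829) = I*sqrt(27829)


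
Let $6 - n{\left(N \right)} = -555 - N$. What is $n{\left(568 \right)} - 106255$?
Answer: $-105126$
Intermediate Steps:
$n{\left(N \right)} = 561 + N$ ($n{\left(N \right)} = 6 - \left(-555 - N\right) = 6 + \left(555 + N\right) = 561 + N$)
$n{\left(568 \right)} - 106255 = \left(561 + 568\right) - 106255 = 1129 - 106255 = -105126$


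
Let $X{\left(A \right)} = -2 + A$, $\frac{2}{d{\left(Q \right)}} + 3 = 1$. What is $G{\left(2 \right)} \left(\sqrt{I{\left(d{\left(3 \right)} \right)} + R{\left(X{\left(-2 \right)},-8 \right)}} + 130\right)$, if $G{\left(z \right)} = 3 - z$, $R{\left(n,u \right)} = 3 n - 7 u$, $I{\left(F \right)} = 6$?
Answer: $130 + 5 \sqrt{2} \approx 137.07$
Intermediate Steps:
$d{\left(Q \right)} = -1$ ($d{\left(Q \right)} = \frac{2}{-3 + 1} = \frac{2}{-2} = 2 \left(- \frac{1}{2}\right) = -1$)
$R{\left(n,u \right)} = - 7 u + 3 n$
$G{\left(2 \right)} \left(\sqrt{I{\left(d{\left(3 \right)} \right)} + R{\left(X{\left(-2 \right)},-8 \right)}} + 130\right) = \left(3 - 2\right) \left(\sqrt{6 + \left(\left(-7\right) \left(-8\right) + 3 \left(-2 - 2\right)\right)} + 130\right) = \left(3 - 2\right) \left(\sqrt{6 + \left(56 + 3 \left(-4\right)\right)} + 130\right) = 1 \left(\sqrt{6 + \left(56 - 12\right)} + 130\right) = 1 \left(\sqrt{6 + 44} + 130\right) = 1 \left(\sqrt{50} + 130\right) = 1 \left(5 \sqrt{2} + 130\right) = 1 \left(130 + 5 \sqrt{2}\right) = 130 + 5 \sqrt{2}$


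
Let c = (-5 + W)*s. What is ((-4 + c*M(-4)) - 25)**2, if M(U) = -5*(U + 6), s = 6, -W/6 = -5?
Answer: 2337841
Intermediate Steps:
W = 30 (W = -6*(-5) = 30)
M(U) = -30 - 5*U (M(U) = -5*(6 + U) = -30 - 5*U)
c = 150 (c = (-5 + 30)*6 = 25*6 = 150)
((-4 + c*M(-4)) - 25)**2 = ((-4 + 150*(-30 - 5*(-4))) - 25)**2 = ((-4 + 150*(-30 + 20)) - 25)**2 = ((-4 + 150*(-10)) - 25)**2 = ((-4 - 1500) - 25)**2 = (-1504 - 25)**2 = (-1529)**2 = 2337841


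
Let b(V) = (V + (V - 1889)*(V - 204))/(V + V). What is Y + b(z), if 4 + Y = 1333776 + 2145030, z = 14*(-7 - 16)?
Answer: 559796456/161 ≈ 3.4770e+6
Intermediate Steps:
z = -322 (z = 14*(-23) = -322)
b(V) = (V + (-1889 + V)*(-204 + V))/(2*V) (b(V) = (V + (-1889 + V)*(-204 + V))/((2*V)) = (V + (-1889 + V)*(-204 + V))*(1/(2*V)) = (V + (-1889 + V)*(-204 + V))/(2*V))
Y = 3478802 (Y = -4 + (1333776 + 2145030) = -4 + 3478806 = 3478802)
Y + b(z) = 3478802 + (-1046 + (½)*(-322) + 192678/(-322)) = 3478802 + (-1046 - 161 + 192678*(-1/322)) = 3478802 + (-1046 - 161 - 96339/161) = 3478802 - 290666/161 = 559796456/161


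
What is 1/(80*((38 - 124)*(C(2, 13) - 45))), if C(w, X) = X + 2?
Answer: 1/206400 ≈ 4.8450e-6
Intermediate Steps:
C(w, X) = 2 + X
1/(80*((38 - 124)*(C(2, 13) - 45))) = 1/(80*((38 - 124)*((2 + 13) - 45))) = 1/(80*(-86*(15 - 45))) = 1/(80*(-86*(-30))) = 1/(80*2580) = 1/206400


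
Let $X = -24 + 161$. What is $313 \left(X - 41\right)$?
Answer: $30048$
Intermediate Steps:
$X = 137$
$313 \left(X - 41\right) = 313 \left(137 - 41\right) = 313 \cdot 96 = 30048$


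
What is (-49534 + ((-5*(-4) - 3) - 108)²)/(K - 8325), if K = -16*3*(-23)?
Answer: 13751/2407 ≈ 5.7129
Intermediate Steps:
K = 1104 (K = -48*(-23) = 1104)
(-49534 + ((-5*(-4) - 3) - 108)²)/(K - 8325) = (-49534 + ((-5*(-4) - 3) - 108)²)/(1104 - 8325) = (-49534 + ((20 - 3) - 108)²)/(-7221) = (-49534 + (17 - 108)²)*(-1/7221) = (-49534 + (-91)²)*(-1/7221) = (-49534 + 8281)*(-1/7221) = -41253*(-1/7221) = 13751/2407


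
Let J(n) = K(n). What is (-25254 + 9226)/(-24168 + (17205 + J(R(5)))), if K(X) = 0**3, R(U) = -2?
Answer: 16028/6963 ≈ 2.3019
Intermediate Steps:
K(X) = 0
J(n) = 0
(-25254 + 9226)/(-24168 + (17205 + J(R(5)))) = (-25254 + 9226)/(-24168 + (17205 + 0)) = -16028/(-24168 + 17205) = -16028/(-6963) = -16028*(-1/6963) = 16028/6963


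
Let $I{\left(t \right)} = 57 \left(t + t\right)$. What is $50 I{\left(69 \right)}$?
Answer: $393300$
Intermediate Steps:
$I{\left(t \right)} = 114 t$ ($I{\left(t \right)} = 57 \cdot 2 t = 114 t$)
$50 I{\left(69 \right)} = 50 \cdot 114 \cdot 69 = 50 \cdot 7866 = 393300$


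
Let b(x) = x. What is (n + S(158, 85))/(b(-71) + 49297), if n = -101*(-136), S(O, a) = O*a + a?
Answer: 27251/49226 ≈ 0.55359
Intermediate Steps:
S(O, a) = a + O*a
n = 13736
(n + S(158, 85))/(b(-71) + 49297) = (13736 + 85*(1 + 158))/(-71 + 49297) = (13736 + 85*159)/49226 = (13736 + 13515)*(1/49226) = 27251*(1/49226) = 27251/49226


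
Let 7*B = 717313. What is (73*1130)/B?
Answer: 577430/717313 ≈ 0.80499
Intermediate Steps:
B = 717313/7 (B = (⅐)*717313 = 717313/7 ≈ 1.0247e+5)
(73*1130)/B = (73*1130)/(717313/7) = 82490*(7/717313) = 577430/717313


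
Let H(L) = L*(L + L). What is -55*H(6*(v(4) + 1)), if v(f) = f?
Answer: -99000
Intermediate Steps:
H(L) = 2*L² (H(L) = L*(2*L) = 2*L²)
-55*H(6*(v(4) + 1)) = -110*(6*(4 + 1))² = -110*(6*5)² = -110*30² = -110*900 = -55*1800 = -99000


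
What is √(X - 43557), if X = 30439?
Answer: I*√13118 ≈ 114.53*I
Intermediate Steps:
√(X - 43557) = √(30439 - 43557) = √(-13118) = I*√13118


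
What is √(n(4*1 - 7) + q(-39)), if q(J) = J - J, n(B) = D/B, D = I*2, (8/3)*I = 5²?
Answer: 5*I/2 ≈ 2.5*I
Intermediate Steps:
I = 75/8 (I = (3/8)*5² = (3/8)*25 = 75/8 ≈ 9.3750)
D = 75/4 (D = (75/8)*2 = 75/4 ≈ 18.750)
n(B) = 75/(4*B)
q(J) = 0
√(n(4*1 - 7) + q(-39)) = √(75/(4*(4*1 - 7)) + 0) = √(75/(4*(4 - 7)) + 0) = √((75/4)/(-3) + 0) = √((75/4)*(-⅓) + 0) = √(-25/4 + 0) = √(-25/4) = 5*I/2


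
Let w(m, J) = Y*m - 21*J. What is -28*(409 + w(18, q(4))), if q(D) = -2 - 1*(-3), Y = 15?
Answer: -18424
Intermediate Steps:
q(D) = 1 (q(D) = -2 + 3 = 1)
w(m, J) = -21*J + 15*m (w(m, J) = 15*m - 21*J = -21*J + 15*m)
-28*(409 + w(18, q(4))) = -28*(409 + (-21*1 + 15*18)) = -28*(409 + (-21 + 270)) = -28*(409 + 249) = -28*658 = -18424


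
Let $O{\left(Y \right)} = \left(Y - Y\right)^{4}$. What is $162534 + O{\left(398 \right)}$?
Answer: $162534$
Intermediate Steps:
$O{\left(Y \right)} = 0$ ($O{\left(Y \right)} = 0^{4} = 0$)
$162534 + O{\left(398 \right)} = 162534 + 0 = 162534$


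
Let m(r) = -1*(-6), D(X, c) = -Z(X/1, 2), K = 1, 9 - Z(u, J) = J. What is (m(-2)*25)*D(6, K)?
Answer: -1050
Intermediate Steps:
Z(u, J) = 9 - J
D(X, c) = -7 (D(X, c) = -(9 - 1*2) = -(9 - 2) = -1*7 = -7)
m(r) = 6
(m(-2)*25)*D(6, K) = (6*25)*(-7) = 150*(-7) = -1050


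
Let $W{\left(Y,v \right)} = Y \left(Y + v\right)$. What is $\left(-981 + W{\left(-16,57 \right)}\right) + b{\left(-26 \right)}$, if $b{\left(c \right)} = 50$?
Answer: $-1587$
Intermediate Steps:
$\left(-981 + W{\left(-16,57 \right)}\right) + b{\left(-26 \right)} = \left(-981 - 16 \left(-16 + 57\right)\right) + 50 = \left(-981 - 656\right) + 50 = -1637 + 50 = -1587$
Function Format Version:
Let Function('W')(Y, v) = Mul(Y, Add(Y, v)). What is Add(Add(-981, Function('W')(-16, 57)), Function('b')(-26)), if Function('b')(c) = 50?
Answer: -1587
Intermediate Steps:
Add(Add(-981, Function('W')(-16, 57)), Function('b')(-26)) = Add(Add(-981, Mul(-16, Add(-16, 57))), 50) = Add(Add(-981, Mul(-16, 41)), 50) = Add(Add(-981, -656), 50) = Add(-1637, 50) = -1587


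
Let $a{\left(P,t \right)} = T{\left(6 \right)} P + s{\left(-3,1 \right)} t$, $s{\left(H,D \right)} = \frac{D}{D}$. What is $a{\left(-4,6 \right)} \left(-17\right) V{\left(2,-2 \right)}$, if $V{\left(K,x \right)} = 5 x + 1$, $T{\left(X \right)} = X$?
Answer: $-2754$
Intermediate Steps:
$s{\left(H,D \right)} = 1$
$a{\left(P,t \right)} = t + 6 P$ ($a{\left(P,t \right)} = 6 P + 1 t = 6 P + t = t + 6 P$)
$V{\left(K,x \right)} = 1 + 5 x$
$a{\left(-4,6 \right)} \left(-17\right) V{\left(2,-2 \right)} = \left(6 + 6 \left(-4\right)\right) \left(-17\right) \left(1 + 5 \left(-2\right)\right) = \left(6 - 24\right) \left(-17\right) \left(1 - 10\right) = \left(-18\right) \left(-17\right) \left(-9\right) = 306 \left(-9\right) = -2754$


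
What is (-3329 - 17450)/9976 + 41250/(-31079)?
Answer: -1057300541/310044104 ≈ -3.4102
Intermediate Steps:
(-3329 - 17450)/9976 + 41250/(-31079) = -20779*1/9976 + 41250*(-1/31079) = -20779/9976 - 41250/31079 = -1057300541/310044104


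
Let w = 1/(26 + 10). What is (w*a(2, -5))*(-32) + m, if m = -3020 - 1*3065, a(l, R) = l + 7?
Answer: -6093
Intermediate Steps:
a(l, R) = 7 + l
w = 1/36 ≈ 0.027778
m = -6085 (m = -3020 - 3065 = -6085)
(w*a(2, -5))*(-32) + m = ((7 + 2)/36)*(-32) - 6085 = ((1/36)*9)*(-32) - 6085 = (1/4)*(-32) - 6085 = -8 - 6085 = -6093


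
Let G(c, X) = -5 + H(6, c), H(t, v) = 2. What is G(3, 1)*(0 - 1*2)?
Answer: 6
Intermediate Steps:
G(c, X) = -3 (G(c, X) = -5 + 2 = -3)
G(3, 1)*(0 - 1*2) = -3*(0 - 1*2) = -3*(0 - 2) = -3*(-2) = 6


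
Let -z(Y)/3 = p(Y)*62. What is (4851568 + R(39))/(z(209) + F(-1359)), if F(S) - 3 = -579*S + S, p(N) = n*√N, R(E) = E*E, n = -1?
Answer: 1270708558315/205670291487 - 300891518*√209/205670291487 ≈ 6.1572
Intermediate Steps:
R(E) = E²
p(N) = -√N
F(S) = 3 - 578*S (F(S) = 3 + (-579*S + S) = 3 - 578*S)
z(Y) = 186*√Y (z(Y) = -3*(-√Y)*62 = -(-186)*√Y = 186*√Y)
(4851568 + R(39))/(z(209) + F(-1359)) = (4851568 + 39²)/(186*√209 + (3 - 578*(-1359))) = (4851568 + 1521)/(186*√209 + (3 + 785502)) = 4853089/(186*√209 + 785505) = 4853089/(785505 + 186*√209)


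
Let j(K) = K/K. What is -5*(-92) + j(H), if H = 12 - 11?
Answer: 461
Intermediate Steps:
H = 1
j(K) = 1
-5*(-92) + j(H) = -5*(-92) + 1 = 460 + 1 = 461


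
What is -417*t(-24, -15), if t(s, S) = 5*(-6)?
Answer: 12510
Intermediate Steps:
t(s, S) = -30
-417*t(-24, -15) = -417*(-30) = 12510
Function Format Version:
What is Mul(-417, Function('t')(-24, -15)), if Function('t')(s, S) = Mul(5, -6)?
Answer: 12510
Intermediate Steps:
Function('t')(s, S) = -30
Mul(-417, Function('t')(-24, -15)) = Mul(-417, -30) = 12510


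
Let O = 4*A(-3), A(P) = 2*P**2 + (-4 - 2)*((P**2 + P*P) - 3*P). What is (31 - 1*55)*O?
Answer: 13824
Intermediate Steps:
A(P) = -10*P**2 + 18*P (A(P) = 2*P**2 - 6*((P**2 + P**2) - 3*P) = 2*P**2 - 6*(2*P**2 - 3*P) = 2*P**2 - 6*(-3*P + 2*P**2) = 2*P**2 + (-12*P**2 + 18*P) = -10*P**2 + 18*P)
O = -576 (O = 4*(2*(-3)*(9 - 5*(-3))) = 4*(2*(-3)*(9 + 15)) = 4*(2*(-3)*24) = 4*(-144) = -576)
(31 - 1*55)*O = (31 - 1*55)*(-576) = (31 - 55)*(-576) = -24*(-576) = 13824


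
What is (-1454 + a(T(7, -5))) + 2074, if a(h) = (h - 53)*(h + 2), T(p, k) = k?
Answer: 794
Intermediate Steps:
a(h) = (-53 + h)*(2 + h)
(-1454 + a(T(7, -5))) + 2074 = (-1454 + (-106 + (-5)² - 51*(-5))) + 2074 = (-1454 + (-106 + 25 + 255)) + 2074 = (-1454 + 174) + 2074 = -1280 + 2074 = 794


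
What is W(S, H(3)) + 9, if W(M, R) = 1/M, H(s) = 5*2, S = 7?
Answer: 64/7 ≈ 9.1429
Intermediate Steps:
H(s) = 10
W(S, H(3)) + 9 = 1/7 + 9 = ⅐ + 9 = 64/7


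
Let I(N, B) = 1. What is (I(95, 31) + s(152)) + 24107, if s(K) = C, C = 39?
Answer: 24147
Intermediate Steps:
s(K) = 39
(I(95, 31) + s(152)) + 24107 = (1 + 39) + 24107 = 40 + 24107 = 24147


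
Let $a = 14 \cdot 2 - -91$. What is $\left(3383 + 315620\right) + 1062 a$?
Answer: $445381$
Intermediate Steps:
$a = 119$ ($a = 28 + 91 = 119$)
$\left(3383 + 315620\right) + 1062 a = \left(3383 + 315620\right) + 1062 \cdot 119 = 319003 + 126378 = 445381$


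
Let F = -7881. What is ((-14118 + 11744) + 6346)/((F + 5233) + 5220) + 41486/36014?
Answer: 31218700/11578501 ≈ 2.6963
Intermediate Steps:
((-14118 + 11744) + 6346)/((F + 5233) + 5220) + 41486/36014 = ((-14118 + 11744) + 6346)/((-7881 + 5233) + 5220) + 41486/36014 = (-2374 + 6346)/(-2648 + 5220) + 41486*(1/36014) = 3972/2572 + 20743/18007 = 3972*(1/2572) + 20743/18007 = 993/643 + 20743/18007 = 31218700/11578501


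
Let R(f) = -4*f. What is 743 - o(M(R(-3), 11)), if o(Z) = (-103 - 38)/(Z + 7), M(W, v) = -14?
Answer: 5060/7 ≈ 722.86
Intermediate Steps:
o(Z) = -141/(7 + Z)
743 - o(M(R(-3), 11)) = 743 - (-141)/(7 - 14) = 743 - (-141)/(-7) = 743 - (-141)*(-1)/7 = 743 - 1*141/7 = 743 - 141/7 = 5060/7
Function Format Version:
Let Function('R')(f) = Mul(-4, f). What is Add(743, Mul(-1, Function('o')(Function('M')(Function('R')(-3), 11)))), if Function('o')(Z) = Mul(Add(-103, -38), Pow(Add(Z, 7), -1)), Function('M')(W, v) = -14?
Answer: Rational(5060, 7) ≈ 722.86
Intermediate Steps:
Function('o')(Z) = Mul(-141, Pow(Add(7, Z), -1))
Add(743, Mul(-1, Function('o')(Function('M')(Function('R')(-3), 11)))) = Add(743, Mul(-1, Mul(-141, Pow(Add(7, -14), -1)))) = Add(743, Mul(-1, Mul(-141, Pow(-7, -1)))) = Add(743, Mul(-1, Mul(-141, Rational(-1, 7)))) = Add(743, Mul(-1, Rational(141, 7))) = Add(743, Rational(-141, 7)) = Rational(5060, 7)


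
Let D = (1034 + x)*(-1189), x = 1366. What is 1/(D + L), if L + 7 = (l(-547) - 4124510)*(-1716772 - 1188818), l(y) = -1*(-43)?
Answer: 1/11984007216923 ≈ 8.3445e-14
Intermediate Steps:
l(y) = 43
L = 11984010070523 (L = -7 + (43 - 4124510)*(-1716772 - 1188818) = -7 - 4124467*(-2905590) = -7 + 11984010070530 = 11984010070523)
D = -2853600 (D = (1034 + 1366)*(-1189) = 2400*(-1189) = -2853600)
1/(D + L) = 1/(-2853600 + 11984010070523) = 1/11984007216923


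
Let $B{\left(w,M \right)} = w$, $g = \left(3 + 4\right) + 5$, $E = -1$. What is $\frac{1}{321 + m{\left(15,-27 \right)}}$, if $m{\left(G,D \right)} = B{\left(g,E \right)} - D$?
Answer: $\frac{1}{360} \approx 0.0027778$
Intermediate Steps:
$g = 12$ ($g = 7 + 5 = 12$)
$m{\left(G,D \right)} = 12 - D$
$\frac{1}{321 + m{\left(15,-27 \right)}} = \frac{1}{321 + \left(12 - -27\right)} = \frac{1}{321 + \left(12 + 27\right)} = \frac{1}{321 + 39} = \frac{1}{360}$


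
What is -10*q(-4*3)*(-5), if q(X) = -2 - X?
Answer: 500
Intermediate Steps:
-10*q(-4*3)*(-5) = -10*(-2 - (-4)*3)*(-5) = -10*(-2 - 1*(-12))*(-5) = -10*(-2 + 12)*(-5) = -10*10*(-5) = -(-500) = -10*(-50) = 500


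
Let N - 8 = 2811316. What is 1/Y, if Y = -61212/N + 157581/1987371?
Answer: 51732812863/2975558274 ≈ 17.386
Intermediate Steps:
N = 2811324 (N = 8 + 2811316 = 2811324)
Y = 2975558274/51732812863 (Y = -61212/2811324 + 157581/1987371 = -61212*1/2811324 + 157581*(1/1987371) = -5101/234277 + 17509/220819 = 2975558274/51732812863 ≈ 0.057518)
1/Y = 1/(2975558274/51732812863) = 51732812863/2975558274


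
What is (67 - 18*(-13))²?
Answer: 90601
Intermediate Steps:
(67 - 18*(-13))² = (67 + 234)² = 301² = 90601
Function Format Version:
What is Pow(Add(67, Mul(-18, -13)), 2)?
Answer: 90601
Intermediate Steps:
Pow(Add(67, Mul(-18, -13)), 2) = Pow(Add(67, 234), 2) = Pow(301, 2) = 90601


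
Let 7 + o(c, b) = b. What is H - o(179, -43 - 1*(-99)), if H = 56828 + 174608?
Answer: 231387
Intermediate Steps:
o(c, b) = -7 + b
H = 231436
H - o(179, -43 - 1*(-99)) = 231436 - (-7 + (-43 - 1*(-99))) = 231436 - (-7 + (-43 + 99)) = 231436 - (-7 + 56) = 231436 - 1*49 = 231436 - 49 = 231387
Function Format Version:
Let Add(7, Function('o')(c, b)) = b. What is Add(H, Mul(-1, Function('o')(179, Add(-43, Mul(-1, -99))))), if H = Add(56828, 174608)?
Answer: 231387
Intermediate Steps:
Function('o')(c, b) = Add(-7, b)
H = 231436
Add(H, Mul(-1, Function('o')(179, Add(-43, Mul(-1, -99))))) = Add(231436, Mul(-1, Add(-7, Add(-43, Mul(-1, -99))))) = Add(231436, Mul(-1, Add(-7, Add(-43, 99)))) = Add(231436, Mul(-1, Add(-7, 56))) = Add(231436, Mul(-1, 49)) = Add(231436, -49) = 231387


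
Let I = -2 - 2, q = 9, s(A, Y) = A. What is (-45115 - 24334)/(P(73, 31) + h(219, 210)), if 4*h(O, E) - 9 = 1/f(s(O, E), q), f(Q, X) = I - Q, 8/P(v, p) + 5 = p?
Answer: -402665302/14823 ≈ -27165.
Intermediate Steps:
P(v, p) = 8/(-5 + p)
I = -4
f(Q, X) = -4 - Q
h(O, E) = 9/4 + 1/(4*(-4 - O))
(-45115 - 24334)/(P(73, 31) + h(219, 210)) = (-45115 - 24334)/(8/(-5 + 31) + (35 + 9*219)/(4*(4 + 219))) = -69449/(8/26 + (1/4)*(35 + 1971)/223) = -69449/(8*(1/26) + (1/4)*(1/223)*2006) = -69449/(4/13 + 1003/446) = -69449/14823/5798 = -69449*5798/14823 = -402665302/14823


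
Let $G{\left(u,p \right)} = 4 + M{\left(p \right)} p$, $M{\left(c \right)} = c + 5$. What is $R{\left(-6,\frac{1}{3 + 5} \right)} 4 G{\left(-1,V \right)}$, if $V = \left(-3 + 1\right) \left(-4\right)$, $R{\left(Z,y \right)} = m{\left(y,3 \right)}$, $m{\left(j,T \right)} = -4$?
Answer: $-1728$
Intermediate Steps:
$M{\left(c \right)} = 5 + c$
$R{\left(Z,y \right)} = -4$
$V = 8$ ($V = \left(-2\right) \left(-4\right) = 8$)
$G{\left(u,p \right)} = 4 + p \left(5 + p\right)$ ($G{\left(u,p \right)} = 4 + \left(5 + p\right) p = 4 + p \left(5 + p\right)$)
$R{\left(-6,\frac{1}{3 + 5} \right)} 4 G{\left(-1,V \right)} = - 4 \cdot 4 \left(4 + 8 \left(5 + 8\right)\right) = - 4 \cdot 4 \left(4 + 8 \cdot 13\right) = - 4 \cdot 4 \left(4 + 104\right) = - 4 \cdot 4 \cdot 108 = \left(-4\right) 432 = -1728$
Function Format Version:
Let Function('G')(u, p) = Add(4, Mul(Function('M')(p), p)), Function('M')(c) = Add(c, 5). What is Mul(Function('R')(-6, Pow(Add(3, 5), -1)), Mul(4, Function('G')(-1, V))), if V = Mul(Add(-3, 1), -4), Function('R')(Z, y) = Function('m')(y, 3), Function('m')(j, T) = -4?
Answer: -1728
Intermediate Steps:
Function('M')(c) = Add(5, c)
Function('R')(Z, y) = -4
V = 8 (V = Mul(-2, -4) = 8)
Function('G')(u, p) = Add(4, Mul(p, Add(5, p))) (Function('G')(u, p) = Add(4, Mul(Add(5, p), p)) = Add(4, Mul(p, Add(5, p))))
Mul(Function('R')(-6, Pow(Add(3, 5), -1)), Mul(4, Function('G')(-1, V))) = Mul(-4, Mul(4, Add(4, Mul(8, Add(5, 8))))) = Mul(-4, Mul(4, Add(4, Mul(8, 13)))) = Mul(-4, Mul(4, Add(4, 104))) = Mul(-4, Mul(4, 108)) = Mul(-4, 432) = -1728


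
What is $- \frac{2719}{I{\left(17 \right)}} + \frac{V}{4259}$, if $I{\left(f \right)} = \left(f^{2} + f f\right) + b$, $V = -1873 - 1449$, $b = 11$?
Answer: $- \frac{13536879}{2508551} \approx -5.3963$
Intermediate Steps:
$V = -3322$
$I{\left(f \right)} = 11 + 2 f^{2}$ ($I{\left(f \right)} = \left(f^{2} + f f\right) + 11 = \left(f^{2} + f^{2}\right) + 11 = 2 f^{2} + 11 = 11 + 2 f^{2}$)
$- \frac{2719}{I{\left(17 \right)}} + \frac{V}{4259} = - \frac{2719}{11 + 2 \cdot 17^{2}} - \frac{3322}{4259} = - \frac{2719}{11 + 2 \cdot 289} - \frac{3322}{4259} = - \frac{2719}{11 + 578} - \frac{3322}{4259} = - \frac{2719}{589} - \frac{3322}{4259} = - \frac{13536879}{2508551}$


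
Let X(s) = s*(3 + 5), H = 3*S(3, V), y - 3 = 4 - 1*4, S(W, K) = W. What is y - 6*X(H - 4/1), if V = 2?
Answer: -237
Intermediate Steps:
y = 3 (y = 3 + (4 - 1*4) = 3 + (4 - 4) = 3 + 0 = 3)
H = 9 (H = 3*3 = 9)
X(s) = 8*s (X(s) = s*8 = 8*s)
y - 6*X(H - 4/1) = 3 - 48*(9 - 4/1) = 3 - 48*(9 - 4) = 3 - 48*5 = 3 - 6*40 = 3 - 240 = -237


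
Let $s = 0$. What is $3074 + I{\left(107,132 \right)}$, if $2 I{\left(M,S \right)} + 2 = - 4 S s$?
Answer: $3073$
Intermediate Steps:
$I{\left(M,S \right)} = -1$ ($I{\left(M,S \right)} = -1 + \frac{- 4 S 0}{2} = -1 + \frac{1}{2} \cdot 0 = -1 + 0 = -1$)
$3074 + I{\left(107,132 \right)} = 3074 - 1 = 3073$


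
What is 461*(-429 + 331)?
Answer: -45178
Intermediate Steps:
461*(-429 + 331) = 461*(-98) = -45178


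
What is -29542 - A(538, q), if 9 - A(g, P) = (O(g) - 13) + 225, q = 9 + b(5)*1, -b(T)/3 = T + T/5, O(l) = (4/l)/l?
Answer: -2122999378/72361 ≈ -29339.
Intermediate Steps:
O(l) = 4/l**2
b(T) = -18*T/5 (b(T) = -3*(T + T/5) = -18*T/5)
q = -9 (q = 9 - 18/5*5*1 = 9 - 18*1 = 9 - 18 = -9)
A(g, P) = -203 - 4/g**2 (A(g, P) = 9 - ((4/g**2 - 13) + 225) = 9 - ((-13 + 4/g**2) + 225) = 9 - (212 + 4/g**2) = 9 + (-212 - 4/g**2) = -203 - 4/g**2)
-29542 - A(538, q) = -29542 - (-203 - 4/538**2) = -29542 - (-203 - 4*1/289444) = -29542 - (-203 - 1/72361) = -29542 - 1*(-14689284/72361) = -29542 + 14689284/72361 = -2122999378/72361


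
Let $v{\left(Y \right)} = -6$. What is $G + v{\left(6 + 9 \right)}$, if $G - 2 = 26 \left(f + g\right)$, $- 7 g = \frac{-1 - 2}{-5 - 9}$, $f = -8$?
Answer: $- \frac{10427}{49} \approx -212.8$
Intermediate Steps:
$g = - \frac{3}{98}$ ($g = - \frac{\left(-1 - 2\right) \frac{1}{-5 - 9}}{7} = - \frac{\left(-3\right) \frac{1}{-14}}{7} = - \frac{\left(-3\right) \left(- \frac{1}{14}\right)}{7} = \left(- \frac{1}{7}\right) \frac{3}{14} = - \frac{3}{98} \approx -0.030612$)
$G = - \frac{10133}{49}$ ($G = 2 + 26 \left(-8 - \frac{3}{98}\right) = 2 + 26 \left(- \frac{787}{98}\right) = 2 - \frac{10231}{49} = - \frac{10133}{49} \approx -206.8$)
$G + v{\left(6 + 9 \right)} = - \frac{10133}{49} - 6 = - \frac{10427}{49}$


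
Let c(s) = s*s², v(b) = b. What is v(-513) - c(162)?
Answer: -4252041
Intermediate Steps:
c(s) = s³
v(-513) - c(162) = -513 - 1*162³ = -513 - 1*4251528 = -513 - 4251528 = -4252041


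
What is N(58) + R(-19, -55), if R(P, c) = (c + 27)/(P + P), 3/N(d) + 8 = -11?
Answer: 11/19 ≈ 0.57895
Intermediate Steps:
N(d) = -3/19 (N(d) = 3/(-8 - 11) = 3/(-19) = 3*(-1/19) = -3/19)
R(P, c) = (27 + c)/(2*P) (R(P, c) = (27 + c)/((2*P)) = (27 + c)*(1/(2*P)) = (27 + c)/(2*P))
N(58) + R(-19, -55) = -3/19 + (½)*(27 - 55)/(-19) = -3/19 + (½)*(-1/19)*(-28) = -3/19 + 14/19 = 11/19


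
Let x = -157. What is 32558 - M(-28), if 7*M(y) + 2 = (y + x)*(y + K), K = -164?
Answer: 27484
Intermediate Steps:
M(y) = -2/7 + (-164 + y)*(-157 + y)/7 (M(y) = -2/7 + ((y - 157)*(y - 164))/7 = -2/7 + ((-157 + y)*(-164 + y))/7 = -2/7 + ((-164 + y)*(-157 + y))/7 = -2/7 + (-164 + y)*(-157 + y)/7)
32558 - M(-28) = 32558 - (3678 - 321/7*(-28) + (⅐)*(-28)²) = 32558 - (3678 + 1284 + (⅐)*784) = 32558 - (3678 + 1284 + 112) = 32558 - 1*5074 = 32558 - 5074 = 27484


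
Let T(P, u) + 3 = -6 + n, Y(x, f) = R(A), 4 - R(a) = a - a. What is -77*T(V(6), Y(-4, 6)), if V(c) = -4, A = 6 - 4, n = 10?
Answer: -77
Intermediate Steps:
A = 2
R(a) = 4 (R(a) = 4 - (a - a) = 4 - 1*0 = 4 + 0 = 4)
Y(x, f) = 4
T(P, u) = 1 (T(P, u) = -3 + (-6 + 10) = -3 + 4 = 1)
-77*T(V(6), Y(-4, 6)) = -77*1 = -77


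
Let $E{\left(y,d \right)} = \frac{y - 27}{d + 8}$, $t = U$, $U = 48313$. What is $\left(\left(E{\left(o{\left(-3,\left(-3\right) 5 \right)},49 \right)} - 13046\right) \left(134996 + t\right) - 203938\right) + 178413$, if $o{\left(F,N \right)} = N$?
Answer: $- \frac{45440586367}{19} \approx -2.3916 \cdot 10^{9}$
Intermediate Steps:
$t = 48313$
$E{\left(y,d \right)} = \frac{-27 + y}{8 + d}$
$\left(\left(E{\left(o{\left(-3,\left(-3\right) 5 \right)},49 \right)} - 13046\right) \left(134996 + t\right) - 203938\right) + 178413 = \left(\left(\frac{-27 - 15}{8 + 49} - 13046\right) \left(134996 + 48313\right) - 203938\right) + 178413 = \left(\left(\frac{-27 - 15}{57} - 13046\right) 183309 - 203938\right) + 178413 = \left(\left(\frac{1}{57} \left(-42\right) - 13046\right) 183309 - 203938\right) + 178413 = \left(\left(- \frac{14}{19} - 13046\right) 183309 - 203938\right) + 178413 = \left(\left(- \frac{247888}{19}\right) 183309 - 203938\right) + 178413 = \left(- \frac{45440101392}{19} - 203938\right) + 178413 = - \frac{45443976214}{19} + 178413 = - \frac{45440586367}{19}$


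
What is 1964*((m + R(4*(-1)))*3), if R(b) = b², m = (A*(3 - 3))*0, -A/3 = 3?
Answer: 94272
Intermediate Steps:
A = -9 (A = -3*3 = -9)
m = 0 (m = -9*(3 - 3)*0 = -9*0*0 = 0*0 = 0)
1964*((m + R(4*(-1)))*3) = 1964*((0 + (4*(-1))²)*3) = 1964*((0 + (-4)²)*3) = 1964*((0 + 16)*3) = 1964*(16*3) = 1964*48 = 94272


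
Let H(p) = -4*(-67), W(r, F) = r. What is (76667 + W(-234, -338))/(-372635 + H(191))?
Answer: -76433/372367 ≈ -0.20526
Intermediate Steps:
H(p) = 268
(76667 + W(-234, -338))/(-372635 + H(191)) = (76667 - 234)/(-372635 + 268) = 76433/(-372367) = 76433*(-1/372367) = -76433/372367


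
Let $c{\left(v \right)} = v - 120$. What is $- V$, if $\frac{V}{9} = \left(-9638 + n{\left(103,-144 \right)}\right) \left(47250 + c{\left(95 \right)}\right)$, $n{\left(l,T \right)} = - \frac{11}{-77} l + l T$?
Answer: $\frac{72758754675}{7} \approx 1.0394 \cdot 10^{10}$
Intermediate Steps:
$n{\left(l,T \right)} = \frac{l}{7} + T l$ ($n{\left(l,T \right)} = \left(-11\right) \left(- \frac{1}{77}\right) l + T l = \frac{l}{7} + T l$)
$c{\left(v \right)} = -120 + v$ ($c{\left(v \right)} = v - 120 = -120 + v$)
$V = - \frac{72758754675}{7}$ ($V = 9 \left(-9638 + 103 \left(\frac{1}{7} - 144\right)\right) \left(47250 + \left(-120 + 95\right)\right) = 9 \left(-9638 + 103 \left(- \frac{1007}{7}\right)\right) \left(47250 - 25\right) = 9 \left(-9638 - \frac{103721}{7}\right) 47225 = 9 \left(\left(- \frac{171187}{7}\right) 47225\right) = 9 \left(- \frac{8084306075}{7}\right) = - \frac{72758754675}{7} \approx -1.0394 \cdot 10^{10}$)
$- V = \left(-1\right) \left(- \frac{72758754675}{7}\right) = \frac{72758754675}{7}$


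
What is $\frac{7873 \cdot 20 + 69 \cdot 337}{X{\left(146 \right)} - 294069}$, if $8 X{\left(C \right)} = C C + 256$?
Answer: $- \frac{361426}{582745} \approx -0.62021$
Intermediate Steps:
$X{\left(C \right)} = 32 + \frac{C^{2}}{8}$ ($X{\left(C \right)} = \frac{C C + 256}{8} = \frac{C^{2} + 256}{8} = \frac{256 + C^{2}}{8} = 32 + \frac{C^{2}}{8}$)
$\frac{7873 \cdot 20 + 69 \cdot 337}{X{\left(146 \right)} - 294069} = \frac{7873 \cdot 20 + 69 \cdot 337}{\left(32 + \frac{146^{2}}{8}\right) - 294069} = \frac{157460 + 23253}{\left(32 + \frac{1}{8} \cdot 21316\right) - 294069} = \frac{180713}{\left(32 + \frac{5329}{2}\right) - 294069} = \frac{180713}{\frac{5393}{2} - 294069} = \frac{180713}{- \frac{582745}{2}} = 180713 \left(- \frac{2}{582745}\right) = - \frac{361426}{582745}$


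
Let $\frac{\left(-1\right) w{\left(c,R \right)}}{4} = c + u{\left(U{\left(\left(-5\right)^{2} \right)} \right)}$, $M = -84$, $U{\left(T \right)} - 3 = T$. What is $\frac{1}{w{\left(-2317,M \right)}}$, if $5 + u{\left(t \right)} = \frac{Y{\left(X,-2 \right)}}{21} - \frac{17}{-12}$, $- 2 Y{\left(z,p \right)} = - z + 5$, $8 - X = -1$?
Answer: $\frac{21}{194921} \approx 0.00010774$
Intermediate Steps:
$X = 9$ ($X = 8 - -1 = 8 + 1 = 9$)
$U{\left(T \right)} = 3 + T$
$Y{\left(z,p \right)} = - \frac{5}{2} + \frac{z}{2}$ ($Y{\left(z,p \right)} = - \frac{- z + 5}{2} = - \frac{5 - z}{2} = - \frac{5}{2} + \frac{z}{2}$)
$u{\left(t \right)} = - \frac{293}{84}$ ($u{\left(t \right)} = -5 + \left(\frac{- \frac{5}{2} + \frac{1}{2} \cdot 9}{21} - \frac{17}{-12}\right) = -5 + \left(\left(- \frac{5}{2} + \frac{9}{2}\right) \frac{1}{21} - - \frac{17}{12}\right) = -5 + \left(2 \cdot \frac{1}{21} + \frac{17}{12}\right) = -5 + \left(\frac{2}{21} + \frac{17}{12}\right) = -5 + \frac{127}{84} = - \frac{293}{84}$)
$w{\left(c,R \right)} = \frac{293}{21} - 4 c$ ($w{\left(c,R \right)} = - 4 \left(c - \frac{293}{84}\right) = - 4 \left(- \frac{293}{84} + c\right) = \frac{293}{21} - 4 c$)
$\frac{1}{w{\left(-2317,M \right)}} = \frac{1}{\frac{293}{21} - -9268} = \frac{1}{\frac{293}{21} + 9268} = \frac{1}{\frac{194921}{21}} = \frac{21}{194921}$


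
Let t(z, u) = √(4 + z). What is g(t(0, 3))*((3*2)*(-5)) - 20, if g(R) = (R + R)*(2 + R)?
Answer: -500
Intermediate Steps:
g(R) = 2*R*(2 + R) (g(R) = (2*R)*(2 + R) = 2*R*(2 + R))
g(t(0, 3))*((3*2)*(-5)) - 20 = (2*√(4 + 0)*(2 + √(4 + 0)))*((3*2)*(-5)) - 20 = (2*√4*(2 + √4))*(6*(-5)) - 20 = (2*2*(2 + 2))*(-30) - 20 = (2*2*4)*(-30) - 20 = 16*(-30) - 20 = -480 - 20 = -500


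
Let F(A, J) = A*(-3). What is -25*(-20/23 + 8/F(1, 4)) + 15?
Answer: 7135/69 ≈ 103.41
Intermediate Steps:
F(A, J) = -3*A
-25*(-20/23 + 8/F(1, 4)) + 15 = -25*(-20/23 + 8/((-3*1))) + 15 = -25*(-20*1/23 + 8/(-3)) + 15 = -25*(-20/23 + 8*(-1/3)) + 15 = -25*(-20/23 - 8/3) + 15 = -25*(-244/69) + 15 = 6100/69 + 15 = 7135/69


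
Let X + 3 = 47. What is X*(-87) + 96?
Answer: -3732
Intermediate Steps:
X = 44 (X = -3 + 47 = 44)
X*(-87) + 96 = 44*(-87) + 96 = -3828 + 96 = -3732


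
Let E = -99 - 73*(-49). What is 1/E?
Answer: 1/3478 ≈ 0.00028752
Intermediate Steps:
E = 3478 (E = -99 + 3577 = 3478)
1/E = 1/3478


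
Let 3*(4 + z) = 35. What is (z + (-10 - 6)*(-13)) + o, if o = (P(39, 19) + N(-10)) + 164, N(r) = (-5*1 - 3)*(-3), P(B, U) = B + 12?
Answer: 1364/3 ≈ 454.67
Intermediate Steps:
z = 23/3 (z = -4 + (⅓)*35 = -4 + 35/3 = 23/3 ≈ 7.6667)
P(B, U) = 12 + B
N(r) = 24 (N(r) = (-5 - 3)*(-3) = -8*(-3) = 24)
o = 239 (o = ((12 + 39) + 24) + 164 = (51 + 24) + 164 = 75 + 164 = 239)
(z + (-10 - 6)*(-13)) + o = (23/3 + (-10 - 6)*(-13)) + 239 = (23/3 - 16*(-13)) + 239 = (23/3 + 208) + 239 = 647/3 + 239 = 1364/3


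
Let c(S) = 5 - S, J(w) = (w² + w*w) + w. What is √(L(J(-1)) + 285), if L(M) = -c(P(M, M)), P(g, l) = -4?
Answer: 2*√69 ≈ 16.613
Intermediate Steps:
J(w) = w + 2*w² (J(w) = (w² + w²) + w = 2*w² + w = w + 2*w²)
L(M) = -9 (L(M) = -(5 - 1*(-4)) = -(5 + 4) = -1*9 = -9)
√(L(J(-1)) + 285) = √(-9 + 285) = √276 = 2*√69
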